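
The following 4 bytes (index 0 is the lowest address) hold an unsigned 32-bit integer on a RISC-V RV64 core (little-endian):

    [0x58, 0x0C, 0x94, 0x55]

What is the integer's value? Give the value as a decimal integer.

1435765848

Little-endian stores the least-significant byte at the lowest address.
Reassemble most-significant byte first: 55 94 0C 58 → 0x55940C58.
0x55940C58 = 1435765848.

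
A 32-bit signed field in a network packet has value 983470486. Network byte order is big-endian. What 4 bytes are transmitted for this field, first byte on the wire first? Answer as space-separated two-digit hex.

983470486 in hexadecimal, padded to 32 bits, is 0x3A9E9196.
Split into bytes (most-significant first): 3A 9E 91 96.
In big-endian order the high byte comes first in memory.
So the memory order matches the most-significant-first order: 3A 9E 91 96.

3A 9E 91 96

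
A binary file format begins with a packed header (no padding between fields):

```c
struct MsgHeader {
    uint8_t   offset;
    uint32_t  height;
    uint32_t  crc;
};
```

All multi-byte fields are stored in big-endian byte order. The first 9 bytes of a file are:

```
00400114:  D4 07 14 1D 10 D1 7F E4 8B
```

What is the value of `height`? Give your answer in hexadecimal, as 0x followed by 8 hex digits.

`height` follows `offset` (1 byte), so it starts at byte offset 1 and occupies 4 bytes.
Bytes at offsets 1..4: 07 14 1D 10.
Big-endian: lowest address holds the most-significant byte.
The bytes are already most-significant first: 0x07141D10.

0x07141D10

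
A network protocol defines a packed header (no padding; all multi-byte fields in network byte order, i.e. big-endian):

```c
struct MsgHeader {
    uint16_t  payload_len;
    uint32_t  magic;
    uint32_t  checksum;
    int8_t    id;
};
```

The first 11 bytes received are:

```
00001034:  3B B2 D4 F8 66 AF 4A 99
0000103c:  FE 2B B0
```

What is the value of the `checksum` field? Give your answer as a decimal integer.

`checksum` follows `payload_len` (2 B), `magic` (4 B), so it starts at offset 2 + 4 = 6 and occupies 4 bytes.
Bytes at offsets 6..9: 4A 99 FE 2B.
Big-endian: lowest address holds the most-significant byte.
The bytes are already most-significant first: 0x4A99FE2B.
0x4A99FE2B = 1251606059.

1251606059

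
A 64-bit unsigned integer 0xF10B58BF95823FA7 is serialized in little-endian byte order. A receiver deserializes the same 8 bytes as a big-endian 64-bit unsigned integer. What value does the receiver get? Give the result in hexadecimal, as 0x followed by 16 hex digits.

Stored little-endian, the bytes at ascending addresses are A7 3F 82 95 BF 58 0B F1.
Read back as big-endian, the last byte is least significant, giving 0xA73F8295BF580BF1.

0xA73F8295BF580BF1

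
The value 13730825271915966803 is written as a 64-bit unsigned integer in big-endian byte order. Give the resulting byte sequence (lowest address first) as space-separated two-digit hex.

13730825271915966803 in hexadecimal, padded to 64 bits, is 0xBE8DB0D5F581F153.
Split into bytes (most-significant first): BE 8D B0 D5 F5 81 F1 53.
In big-endian order the high byte comes first in memory.
So the memory order matches the most-significant-first order: BE 8D B0 D5 F5 81 F1 53.

BE 8D B0 D5 F5 81 F1 53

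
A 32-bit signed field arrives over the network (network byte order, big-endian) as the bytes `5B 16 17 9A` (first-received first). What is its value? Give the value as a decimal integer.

Big-endian: lowest address holds the most-significant byte.
The bytes are already most-significant first: 0x5B16179A.
0x5B16179A = 1528174490.

1528174490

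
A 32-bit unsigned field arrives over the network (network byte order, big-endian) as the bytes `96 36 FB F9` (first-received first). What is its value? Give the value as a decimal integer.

In big-endian order the high byte comes first in memory.
The bytes are already most-significant first: 0x9636FBF9.
0x9636FBF9 = 2520185849.

2520185849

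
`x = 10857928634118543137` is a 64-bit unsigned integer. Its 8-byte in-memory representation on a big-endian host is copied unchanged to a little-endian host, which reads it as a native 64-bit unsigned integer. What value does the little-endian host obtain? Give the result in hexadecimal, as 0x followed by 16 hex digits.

10857928634118543137 in 64-bit hexadecimal is 0x96AF1C90A12D9721.
Stored big-endian, the bytes at ascending addresses are 96 AF 1C 90 A1 2D 97 21.
Read back as little-endian, the first byte is least significant, giving 0x21972DA1901CAF96.

0x21972DA1901CAF96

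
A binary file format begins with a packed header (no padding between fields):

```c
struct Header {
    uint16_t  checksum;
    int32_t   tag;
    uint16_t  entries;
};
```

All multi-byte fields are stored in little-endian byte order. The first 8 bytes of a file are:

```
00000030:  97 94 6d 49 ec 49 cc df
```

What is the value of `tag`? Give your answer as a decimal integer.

`tag` follows `checksum` (2 bytes), so it starts at byte offset 2 and occupies 4 bytes.
Bytes at offsets 2..5: 6D 49 EC 49.
Little-endian stores the least-significant byte at the lowest address.
Reassemble most-significant byte first: 49 EC 49 6D → 0x49EC496D.
0x49EC496D = 1240222061.

1240222061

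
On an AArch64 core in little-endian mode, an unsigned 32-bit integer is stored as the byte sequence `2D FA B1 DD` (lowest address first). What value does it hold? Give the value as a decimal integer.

Little-endian stores the least-significant byte at the lowest address.
Reassemble most-significant byte first: DD B1 FA 2D → 0xDDB1FA2D.
0xDDB1FA2D = 3719428653.

3719428653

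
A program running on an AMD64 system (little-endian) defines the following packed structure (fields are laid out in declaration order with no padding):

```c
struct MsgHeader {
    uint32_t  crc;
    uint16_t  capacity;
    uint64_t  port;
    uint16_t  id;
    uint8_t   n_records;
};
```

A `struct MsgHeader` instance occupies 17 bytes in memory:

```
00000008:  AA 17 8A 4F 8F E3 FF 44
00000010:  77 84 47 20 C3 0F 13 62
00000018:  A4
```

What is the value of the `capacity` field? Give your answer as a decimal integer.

58255

`capacity` follows `crc` (4 bytes), so it starts at byte offset 4 and occupies 2 bytes.
Bytes at offsets 4..5: 8F E3.
Little-endian stores the least-significant byte at the lowest address.
Reassemble most-significant byte first: E3 8F → 0xE38F.
0xE38F = 58255.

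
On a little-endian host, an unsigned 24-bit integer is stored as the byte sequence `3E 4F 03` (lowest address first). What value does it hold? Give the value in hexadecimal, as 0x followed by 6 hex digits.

0x034F3E

Little-endian: lowest address holds the least-significant byte.
Reassemble most-significant byte first: 03 4F 3E → 0x034F3E.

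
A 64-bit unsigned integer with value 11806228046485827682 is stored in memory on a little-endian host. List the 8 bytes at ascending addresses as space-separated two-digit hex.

11806228046485827682 in hexadecimal, padded to 64 bits, is 0xA3D825DB300AB062.
Split into bytes (most-significant first): A3 D8 25 DB 30 0A B0 62.
Little-endian: lowest address holds the least-significant byte.
So at ascending addresses the bytes are 62 B0 0A 30 DB 25 D8 A3.

62 B0 0A 30 DB 25 D8 A3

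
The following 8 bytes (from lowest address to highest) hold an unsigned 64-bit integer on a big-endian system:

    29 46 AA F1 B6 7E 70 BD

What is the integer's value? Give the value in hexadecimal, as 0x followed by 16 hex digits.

0x2946AAF1B67E70BD

Big-endian stores the most-significant byte at the lowest address.
The bytes are already most-significant first: 0x2946AAF1B67E70BD.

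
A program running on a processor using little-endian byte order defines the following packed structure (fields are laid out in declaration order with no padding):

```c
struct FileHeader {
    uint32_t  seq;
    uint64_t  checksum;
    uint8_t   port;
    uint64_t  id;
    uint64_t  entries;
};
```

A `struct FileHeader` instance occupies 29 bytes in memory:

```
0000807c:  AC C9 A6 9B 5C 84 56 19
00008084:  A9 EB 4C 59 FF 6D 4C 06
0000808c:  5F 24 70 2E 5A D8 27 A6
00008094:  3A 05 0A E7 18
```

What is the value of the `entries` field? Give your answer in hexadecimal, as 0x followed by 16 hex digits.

`entries` follows `seq` (4 B), `checksum` (8 B), `port` (1 B), `id` (8 B), so it starts at offset 4 + 8 + 1 + 8 = 21 and occupies 8 bytes.
Bytes at offsets 21..28: D8 27 A6 3A 05 0A E7 18.
Little-endian stores the least-significant byte at the lowest address.
Reassemble most-significant byte first: 18 E7 0A 05 3A A6 27 D8 → 0x18E70A053AA627D8.

0x18E70A053AA627D8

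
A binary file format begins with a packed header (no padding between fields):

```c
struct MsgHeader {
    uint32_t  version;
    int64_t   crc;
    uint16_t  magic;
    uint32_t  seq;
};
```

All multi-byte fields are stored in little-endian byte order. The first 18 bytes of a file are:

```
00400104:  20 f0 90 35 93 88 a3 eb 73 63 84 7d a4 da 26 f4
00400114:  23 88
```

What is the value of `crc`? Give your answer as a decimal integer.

9044463301192550547

`crc` follows `version` (4 bytes), so it starts at byte offset 4 and occupies 8 bytes.
Bytes at offsets 4..11: 93 88 A3 EB 73 63 84 7D.
In little-endian order the low byte comes first in memory.
Reassemble most-significant byte first: 7D 84 63 73 EB A3 88 93 → 0x7D846373EBA38893.
0x7D846373EBA38893 = 9044463301192550547.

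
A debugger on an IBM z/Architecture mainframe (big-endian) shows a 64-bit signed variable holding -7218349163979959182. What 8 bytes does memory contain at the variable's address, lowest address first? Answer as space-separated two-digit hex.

9B D3 45 AE 08 3C 94 72

Two's complement of -7218349163979959182 in 64 bits: 7218349163979959182 = 0x642CBA51F7C36B8E; invert → 0x9BD345AE083C9471; add 1 → 0x9BD345AE083C9472.
Split into bytes (most-significant first): 9B D3 45 AE 08 3C 94 72.
Big-endian stores the most-significant byte at the lowest address.
So the memory order matches the most-significant-first order: 9B D3 45 AE 08 3C 94 72.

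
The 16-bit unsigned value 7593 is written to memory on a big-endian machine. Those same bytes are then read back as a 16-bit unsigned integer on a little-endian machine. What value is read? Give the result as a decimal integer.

7593 in 16-bit hexadecimal is 0x1DA9.
Stored big-endian, the bytes at ascending addresses are 1D A9.
Read back as little-endian, the first byte is least significant, giving 0xA91D.
0xA91D = 43293.

43293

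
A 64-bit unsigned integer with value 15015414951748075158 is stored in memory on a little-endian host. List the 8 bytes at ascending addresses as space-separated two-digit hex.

96 7E 08 F2 57 78 61 D0

15015414951748075158 in hexadecimal, padded to 64 bits, is 0xD0617857F2087E96.
Split into bytes (most-significant first): D0 61 78 57 F2 08 7E 96.
In little-endian order the low byte comes first in memory.
So at ascending addresses the bytes are 96 7E 08 F2 57 78 61 D0.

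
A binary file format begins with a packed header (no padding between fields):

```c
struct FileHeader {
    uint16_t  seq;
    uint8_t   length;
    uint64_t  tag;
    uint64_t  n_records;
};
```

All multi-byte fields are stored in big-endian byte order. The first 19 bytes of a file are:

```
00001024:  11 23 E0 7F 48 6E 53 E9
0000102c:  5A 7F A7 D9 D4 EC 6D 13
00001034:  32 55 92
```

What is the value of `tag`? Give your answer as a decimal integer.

9171701947816378279

`tag` follows `seq` (2 B), `length` (1 B), so it starts at offset 2 + 1 = 3 and occupies 8 bytes.
Bytes at offsets 3..10: 7F 48 6E 53 E9 5A 7F A7.
Big-endian stores the most-significant byte at the lowest address.
The bytes are already most-significant first: 0x7F486E53E95A7FA7.
0x7F486E53E95A7FA7 = 9171701947816378279.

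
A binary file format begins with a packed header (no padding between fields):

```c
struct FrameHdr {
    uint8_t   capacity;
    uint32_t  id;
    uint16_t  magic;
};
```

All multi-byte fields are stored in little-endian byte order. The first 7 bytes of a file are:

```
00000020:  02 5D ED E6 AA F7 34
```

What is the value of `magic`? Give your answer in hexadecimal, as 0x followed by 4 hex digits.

0x34F7

`magic` follows `capacity` (1 B), `id` (4 B), so it starts at offset 1 + 4 = 5 and occupies 2 bytes.
Bytes at offsets 5..6: F7 34.
In little-endian order the low byte comes first in memory.
Reassemble most-significant byte first: 34 F7 → 0x34F7.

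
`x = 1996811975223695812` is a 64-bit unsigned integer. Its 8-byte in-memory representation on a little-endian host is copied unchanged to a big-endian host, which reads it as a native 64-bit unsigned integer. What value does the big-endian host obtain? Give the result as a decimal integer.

1996811975223695812 in 64-bit hexadecimal is 0x1BB619E9727459C4.
Stored little-endian, the bytes at ascending addresses are C4 59 74 72 E9 19 B6 1B.
Read back as big-endian, the last byte is least significant, giving 0xC4597472E919B61B.
0xC4597472E919B61B = 14148467741246993947.

14148467741246993947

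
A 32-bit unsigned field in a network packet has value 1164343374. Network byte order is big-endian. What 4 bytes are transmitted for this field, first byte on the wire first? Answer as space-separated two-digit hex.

45 66 78 4E

1164343374 in hexadecimal, padded to 32 bits, is 0x4566784E.
Split into bytes (most-significant first): 45 66 78 4E.
Big-endian stores the most-significant byte at the lowest address.
So the memory order matches the most-significant-first order: 45 66 78 4E.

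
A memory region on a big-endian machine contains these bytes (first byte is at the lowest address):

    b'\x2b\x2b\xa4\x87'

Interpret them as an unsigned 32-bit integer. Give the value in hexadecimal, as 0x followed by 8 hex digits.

0x2B2BA487

Big-endian stores the most-significant byte at the lowest address.
The bytes are already most-significant first: 0x2B2BA487.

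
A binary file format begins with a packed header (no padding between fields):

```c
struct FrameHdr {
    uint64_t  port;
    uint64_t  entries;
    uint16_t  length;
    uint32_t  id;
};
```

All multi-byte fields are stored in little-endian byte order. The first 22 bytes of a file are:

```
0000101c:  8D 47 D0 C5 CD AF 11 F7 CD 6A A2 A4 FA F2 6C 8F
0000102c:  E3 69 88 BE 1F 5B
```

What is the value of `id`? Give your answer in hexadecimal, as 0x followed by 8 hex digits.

`id` follows `port` (8 B), `entries` (8 B), `length` (2 B), so it starts at offset 8 + 8 + 2 = 18 and occupies 4 bytes.
Bytes at offsets 18..21: 88 BE 1F 5B.
Little-endian: lowest address holds the least-significant byte.
Reassemble most-significant byte first: 5B 1F BE 88 → 0x5B1FBE88.

0x5B1FBE88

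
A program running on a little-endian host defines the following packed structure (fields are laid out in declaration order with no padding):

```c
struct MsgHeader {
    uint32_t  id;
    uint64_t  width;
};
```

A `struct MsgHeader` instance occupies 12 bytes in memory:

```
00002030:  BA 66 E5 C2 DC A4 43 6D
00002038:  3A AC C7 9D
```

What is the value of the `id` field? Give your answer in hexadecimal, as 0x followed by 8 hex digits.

`id` is the first field, at byte offset 0, occupying 4 bytes.
Bytes at offsets 0..3: BA 66 E5 C2.
In little-endian order the low byte comes first in memory.
Reassemble most-significant byte first: C2 E5 66 BA → 0xC2E566BA.

0xC2E566BA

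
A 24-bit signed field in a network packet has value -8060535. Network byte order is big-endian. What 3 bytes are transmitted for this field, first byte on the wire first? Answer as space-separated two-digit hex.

85 01 89

Two's complement of -8060535 in 24 bits: 8060535 = 0x7AFE77; invert → 0x850188; add 1 → 0x850189.
Split into bytes (most-significant first): 85 01 89.
In big-endian order the high byte comes first in memory.
So the memory order matches the most-significant-first order: 85 01 89.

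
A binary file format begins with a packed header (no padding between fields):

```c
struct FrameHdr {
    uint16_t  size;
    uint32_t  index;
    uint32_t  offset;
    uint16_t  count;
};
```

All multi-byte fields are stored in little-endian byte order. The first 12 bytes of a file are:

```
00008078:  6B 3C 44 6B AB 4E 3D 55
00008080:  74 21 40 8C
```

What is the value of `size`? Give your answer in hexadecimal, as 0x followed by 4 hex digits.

0x3C6B

`size` is the first field, at byte offset 0, occupying 2 bytes.
Bytes at offsets 0..1: 6B 3C.
Little-endian stores the least-significant byte at the lowest address.
Reassemble most-significant byte first: 3C 6B → 0x3C6B.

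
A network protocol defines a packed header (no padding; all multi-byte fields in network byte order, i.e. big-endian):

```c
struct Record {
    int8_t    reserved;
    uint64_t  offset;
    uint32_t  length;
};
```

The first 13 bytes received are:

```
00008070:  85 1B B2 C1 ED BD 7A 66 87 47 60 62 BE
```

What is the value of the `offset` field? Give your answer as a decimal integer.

`offset` follows `reserved` (1 byte), so it starts at byte offset 1 and occupies 8 bytes.
Bytes at offsets 1..8: 1B B2 C1 ED BD 7A 66 87.
In big-endian order the high byte comes first in memory.
The bytes are already most-significant first: 0x1BB2C1EDBD7A6687.
0x1BB2C1EDBD7A6687 = 1995870811708876423.

1995870811708876423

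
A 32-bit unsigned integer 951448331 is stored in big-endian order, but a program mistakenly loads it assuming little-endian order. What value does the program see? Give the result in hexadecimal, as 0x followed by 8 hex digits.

0x0BF3B538

951448331 in 32-bit hexadecimal is 0x38B5F30B.
Stored big-endian, the bytes at ascending addresses are 38 B5 F3 0B.
Read back as little-endian, the first byte is least significant, giving 0x0BF3B538.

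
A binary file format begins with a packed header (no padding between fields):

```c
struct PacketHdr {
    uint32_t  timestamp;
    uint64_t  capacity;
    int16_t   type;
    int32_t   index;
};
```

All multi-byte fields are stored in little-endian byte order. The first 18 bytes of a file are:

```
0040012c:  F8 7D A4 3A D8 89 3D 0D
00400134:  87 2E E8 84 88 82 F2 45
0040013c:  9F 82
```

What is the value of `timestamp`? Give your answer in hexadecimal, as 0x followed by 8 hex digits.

`timestamp` is the first field, at byte offset 0, occupying 4 bytes.
Bytes at offsets 0..3: F8 7D A4 3A.
Little-endian stores the least-significant byte at the lowest address.
Reassemble most-significant byte first: 3A A4 7D F8 → 0x3AA47DF8.

0x3AA47DF8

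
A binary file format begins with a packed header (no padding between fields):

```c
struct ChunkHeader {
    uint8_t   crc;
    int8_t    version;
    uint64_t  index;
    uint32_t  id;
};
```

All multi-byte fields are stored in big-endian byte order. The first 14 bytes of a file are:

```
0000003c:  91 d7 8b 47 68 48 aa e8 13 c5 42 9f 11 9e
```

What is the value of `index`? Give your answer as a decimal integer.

10036104955932709829

`index` follows `crc` (1 B), `version` (1 B), so it starts at offset 1 + 1 = 2 and occupies 8 bytes.
Bytes at offsets 2..9: 8B 47 68 48 AA E8 13 C5.
In big-endian order the high byte comes first in memory.
The bytes are already most-significant first: 0x8B476848AAE813C5.
0x8B476848AAE813C5 = 10036104955932709829.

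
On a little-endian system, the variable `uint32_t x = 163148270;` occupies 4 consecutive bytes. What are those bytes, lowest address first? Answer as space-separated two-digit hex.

163148270 in hexadecimal, padded to 32 bits, is 0x09B971EE.
Split into bytes (most-significant first): 09 B9 71 EE.
In little-endian order the low byte comes first in memory.
So at ascending addresses the bytes are EE 71 B9 09.

EE 71 B9 09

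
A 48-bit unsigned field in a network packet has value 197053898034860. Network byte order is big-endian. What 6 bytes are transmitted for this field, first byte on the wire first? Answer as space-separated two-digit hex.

197053898034860 in hexadecimal, padded to 48 bits, is 0xB3382F980EAC.
Split into bytes (most-significant first): B3 38 2F 98 0E AC.
Big-endian stores the most-significant byte at the lowest address.
So the memory order matches the most-significant-first order: B3 38 2F 98 0E AC.

B3 38 2F 98 0E AC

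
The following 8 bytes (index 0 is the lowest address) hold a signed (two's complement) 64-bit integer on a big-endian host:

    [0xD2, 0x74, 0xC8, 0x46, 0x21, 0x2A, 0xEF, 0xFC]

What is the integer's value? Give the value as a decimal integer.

Big-endian stores the most-significant byte at the lowest address.
The bytes are already most-significant first: 0xD274C846212AEFFC.
Top bit is set, so as a signed 64-bit value this is 0xD274C846212AEFFC − 2^64 = -3281778024916520964.

-3281778024916520964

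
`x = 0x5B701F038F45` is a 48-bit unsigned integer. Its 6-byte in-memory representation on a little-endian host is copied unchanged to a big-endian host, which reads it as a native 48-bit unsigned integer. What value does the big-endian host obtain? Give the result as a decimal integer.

76480535031899

Stored little-endian, the bytes at ascending addresses are 45 8F 03 1F 70 5B.
Read back as big-endian, the last byte is least significant, giving 0x458F031F705B.
0x458F031F705B = 76480535031899.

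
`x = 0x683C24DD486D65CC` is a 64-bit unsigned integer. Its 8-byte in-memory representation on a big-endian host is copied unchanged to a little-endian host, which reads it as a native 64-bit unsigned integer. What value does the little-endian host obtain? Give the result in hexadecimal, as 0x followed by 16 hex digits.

0xCC656D48DD243C68

Stored big-endian, the bytes at ascending addresses are 68 3C 24 DD 48 6D 65 CC.
Read back as little-endian, the first byte is least significant, giving 0xCC656D48DD243C68.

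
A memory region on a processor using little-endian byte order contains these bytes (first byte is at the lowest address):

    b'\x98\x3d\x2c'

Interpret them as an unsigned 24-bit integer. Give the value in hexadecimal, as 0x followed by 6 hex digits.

Little-endian stores the least-significant byte at the lowest address.
Reassemble most-significant byte first: 2C 3D 98 → 0x2C3D98.

0x2C3D98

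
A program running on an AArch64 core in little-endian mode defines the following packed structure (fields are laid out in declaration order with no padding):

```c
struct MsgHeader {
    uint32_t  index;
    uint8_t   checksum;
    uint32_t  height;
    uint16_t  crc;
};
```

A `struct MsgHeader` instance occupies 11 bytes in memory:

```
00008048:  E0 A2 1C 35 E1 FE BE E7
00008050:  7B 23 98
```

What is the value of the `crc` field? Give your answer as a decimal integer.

38947

`crc` follows `index` (4 B), `checksum` (1 B), `height` (4 B), so it starts at offset 4 + 1 + 4 = 9 and occupies 2 bytes.
Bytes at offsets 9..10: 23 98.
In little-endian order the low byte comes first in memory.
Reassemble most-significant byte first: 98 23 → 0x9823.
0x9823 = 38947.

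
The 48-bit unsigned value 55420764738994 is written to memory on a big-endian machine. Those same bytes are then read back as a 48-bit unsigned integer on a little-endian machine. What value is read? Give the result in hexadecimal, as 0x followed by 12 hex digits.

55420764738994 in 48-bit hexadecimal is 0x3267A6FED5B2.
Stored big-endian, the bytes at ascending addresses are 32 67 A6 FE D5 B2.
Read back as little-endian, the first byte is least significant, giving 0xB2D5FEA66732.

0xB2D5FEA66732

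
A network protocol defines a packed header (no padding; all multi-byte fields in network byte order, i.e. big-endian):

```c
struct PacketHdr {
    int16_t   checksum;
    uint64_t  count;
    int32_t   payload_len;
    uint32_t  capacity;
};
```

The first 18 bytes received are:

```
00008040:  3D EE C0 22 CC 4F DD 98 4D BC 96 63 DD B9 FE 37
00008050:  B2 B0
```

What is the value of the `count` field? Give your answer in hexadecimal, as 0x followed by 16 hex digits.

0xC022CC4FDD984DBC

`count` follows `checksum` (2 bytes), so it starts at byte offset 2 and occupies 8 bytes.
Bytes at offsets 2..9: C0 22 CC 4F DD 98 4D BC.
Big-endian: lowest address holds the most-significant byte.
The bytes are already most-significant first: 0xC022CC4FDD984DBC.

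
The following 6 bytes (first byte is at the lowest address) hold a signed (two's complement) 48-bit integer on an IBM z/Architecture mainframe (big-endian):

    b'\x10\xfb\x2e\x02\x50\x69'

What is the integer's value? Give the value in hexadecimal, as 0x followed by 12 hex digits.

0x10FB2E025069

Big-endian: lowest address holds the most-significant byte.
The bytes are already most-significant first: 0x10FB2E025069.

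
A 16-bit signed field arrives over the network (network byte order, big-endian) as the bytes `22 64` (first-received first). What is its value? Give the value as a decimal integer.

8804

In big-endian order the high byte comes first in memory.
The bytes are already most-significant first: 0x2264.
0x2264 = 8804.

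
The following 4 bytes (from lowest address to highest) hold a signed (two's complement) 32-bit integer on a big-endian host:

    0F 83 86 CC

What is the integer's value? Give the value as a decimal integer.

260277964

Big-endian: lowest address holds the most-significant byte.
The bytes are already most-significant first: 0x0F8386CC.
0x0F8386CC = 260277964.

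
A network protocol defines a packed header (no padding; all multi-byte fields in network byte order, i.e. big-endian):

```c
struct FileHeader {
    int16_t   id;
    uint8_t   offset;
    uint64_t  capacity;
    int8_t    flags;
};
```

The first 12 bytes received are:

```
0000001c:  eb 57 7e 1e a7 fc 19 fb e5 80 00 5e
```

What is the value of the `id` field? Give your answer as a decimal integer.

-5289

`id` is the first field, at byte offset 0, occupying 2 bytes.
Bytes at offsets 0..1: EB 57.
Big-endian: lowest address holds the most-significant byte.
The bytes are already most-significant first: 0xEB57.
Top bit is set, so as a signed 16-bit value this is 0xEB57 − 2^16 = -5289.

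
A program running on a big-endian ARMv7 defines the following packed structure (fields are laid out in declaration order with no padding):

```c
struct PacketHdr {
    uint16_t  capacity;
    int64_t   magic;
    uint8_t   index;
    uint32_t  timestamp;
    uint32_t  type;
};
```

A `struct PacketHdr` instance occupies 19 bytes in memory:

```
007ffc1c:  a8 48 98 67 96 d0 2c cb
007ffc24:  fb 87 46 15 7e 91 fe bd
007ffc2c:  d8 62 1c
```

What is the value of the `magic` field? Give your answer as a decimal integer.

`magic` follows `capacity` (2 bytes), so it starts at byte offset 2 and occupies 8 bytes.
Bytes at offsets 2..9: 98 67 96 D0 2C CB FB 87.
Big-endian: lowest address holds the most-significant byte.
The bytes are already most-significant first: 0x986796D02CCBFB87.
Top bit is set, so as a signed 64-bit value this is 0x986796D02CCBFB87 − 2^64 = -7464832036494378105.

-7464832036494378105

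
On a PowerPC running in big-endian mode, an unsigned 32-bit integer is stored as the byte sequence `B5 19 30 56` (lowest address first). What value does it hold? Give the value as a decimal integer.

Big-endian stores the most-significant byte at the lowest address.
The bytes are already most-significant first: 0xB5193056.
0xB5193056 = 3038326870.

3038326870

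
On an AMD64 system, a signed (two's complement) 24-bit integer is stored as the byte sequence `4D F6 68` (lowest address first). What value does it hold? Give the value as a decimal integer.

In little-endian order the low byte comes first in memory.
Reassemble most-significant byte first: 68 F6 4D → 0x68F64D.
0x68F64D = 6878797.

6878797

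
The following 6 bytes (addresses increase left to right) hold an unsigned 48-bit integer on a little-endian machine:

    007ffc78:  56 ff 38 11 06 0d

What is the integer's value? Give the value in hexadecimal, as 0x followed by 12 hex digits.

Little-endian stores the least-significant byte at the lowest address.
Reassemble most-significant byte first: 0D 06 11 38 FF 56 → 0x0D061138FF56.

0x0D061138FF56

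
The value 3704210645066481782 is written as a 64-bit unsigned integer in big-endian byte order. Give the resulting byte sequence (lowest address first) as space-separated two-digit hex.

33 67 FF F4 B8 68 80 76

3704210645066481782 in hexadecimal, padded to 64 bits, is 0x3367FFF4B8688076.
Split into bytes (most-significant first): 33 67 FF F4 B8 68 80 76.
Big-endian: lowest address holds the most-significant byte.
So the memory order matches the most-significant-first order: 33 67 FF F4 B8 68 80 76.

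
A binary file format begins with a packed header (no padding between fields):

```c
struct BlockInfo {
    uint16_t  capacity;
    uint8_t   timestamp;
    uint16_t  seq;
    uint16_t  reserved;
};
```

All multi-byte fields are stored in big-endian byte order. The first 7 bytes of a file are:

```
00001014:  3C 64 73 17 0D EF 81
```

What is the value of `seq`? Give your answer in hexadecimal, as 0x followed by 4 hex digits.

0x170D

`seq` follows `capacity` (2 B), `timestamp` (1 B), so it starts at offset 2 + 1 = 3 and occupies 2 bytes.
Bytes at offsets 3..4: 17 0D.
In big-endian order the high byte comes first in memory.
The bytes are already most-significant first: 0x170D.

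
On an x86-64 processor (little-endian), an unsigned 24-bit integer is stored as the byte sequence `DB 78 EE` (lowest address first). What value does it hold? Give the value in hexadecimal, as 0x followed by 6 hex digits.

In little-endian order the low byte comes first in memory.
Reassemble most-significant byte first: EE 78 DB → 0xEE78DB.

0xEE78DB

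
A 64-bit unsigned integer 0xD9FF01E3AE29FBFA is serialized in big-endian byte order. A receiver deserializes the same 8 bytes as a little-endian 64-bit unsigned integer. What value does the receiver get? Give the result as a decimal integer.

Stored big-endian, the bytes at ascending addresses are D9 FF 01 E3 AE 29 FB FA.
Read back as little-endian, the first byte is least significant, giving 0xFAFB29AEE301FFD9.
0xFAFB29AEE301FFD9 = 18085094559745966041.

18085094559745966041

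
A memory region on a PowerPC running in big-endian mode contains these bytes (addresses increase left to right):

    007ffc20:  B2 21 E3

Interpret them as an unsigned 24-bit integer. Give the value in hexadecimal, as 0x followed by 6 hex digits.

Big-endian: lowest address holds the most-significant byte.
The bytes are already most-significant first: 0xB221E3.

0xB221E3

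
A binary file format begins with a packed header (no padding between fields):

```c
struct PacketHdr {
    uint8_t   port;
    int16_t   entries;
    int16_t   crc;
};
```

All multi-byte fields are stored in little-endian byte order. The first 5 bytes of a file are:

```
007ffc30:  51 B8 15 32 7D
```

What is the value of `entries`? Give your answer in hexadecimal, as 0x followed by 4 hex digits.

`entries` follows `port` (1 byte), so it starts at byte offset 1 and occupies 2 bytes.
Bytes at offsets 1..2: B8 15.
In little-endian order the low byte comes first in memory.
Reassemble most-significant byte first: 15 B8 → 0x15B8.

0x15B8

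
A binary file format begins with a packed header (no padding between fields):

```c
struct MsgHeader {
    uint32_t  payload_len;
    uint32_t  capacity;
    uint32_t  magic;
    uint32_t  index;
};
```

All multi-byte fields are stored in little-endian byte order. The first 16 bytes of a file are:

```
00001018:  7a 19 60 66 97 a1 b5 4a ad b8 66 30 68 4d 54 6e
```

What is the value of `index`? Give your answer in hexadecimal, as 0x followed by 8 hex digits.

`index` follows `payload_len` (4 B), `capacity` (4 B), `magic` (4 B), so it starts at offset 4 + 4 + 4 = 12 and occupies 4 bytes.
Bytes at offsets 12..15: 68 4D 54 6E.
In little-endian order the low byte comes first in memory.
Reassemble most-significant byte first: 6E 54 4D 68 → 0x6E544D68.

0x6E544D68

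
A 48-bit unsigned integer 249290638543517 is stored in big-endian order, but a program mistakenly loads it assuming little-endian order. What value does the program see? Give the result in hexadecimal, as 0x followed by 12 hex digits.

249290638543517 in 48-bit hexadecimal is 0xE2BA7FF4CA9D.
Stored big-endian, the bytes at ascending addresses are E2 BA 7F F4 CA 9D.
Read back as little-endian, the first byte is least significant, giving 0x9DCAF47FBAE2.

0x9DCAF47FBAE2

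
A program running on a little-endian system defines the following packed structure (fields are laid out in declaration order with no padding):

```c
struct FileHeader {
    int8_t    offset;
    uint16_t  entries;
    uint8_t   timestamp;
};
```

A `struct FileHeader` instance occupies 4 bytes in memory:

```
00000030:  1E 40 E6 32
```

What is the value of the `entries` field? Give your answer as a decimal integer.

58944

`entries` follows `offset` (1 byte), so it starts at byte offset 1 and occupies 2 bytes.
Bytes at offsets 1..2: 40 E6.
Little-endian: lowest address holds the least-significant byte.
Reassemble most-significant byte first: E6 40 → 0xE640.
0xE640 = 58944.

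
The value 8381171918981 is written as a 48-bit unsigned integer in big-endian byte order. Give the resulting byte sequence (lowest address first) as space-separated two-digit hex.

8381171918981 in hexadecimal, padded to 48 bits, is 0x079F64C66885.
Split into bytes (most-significant first): 07 9F 64 C6 68 85.
Big-endian stores the most-significant byte at the lowest address.
So the memory order matches the most-significant-first order: 07 9F 64 C6 68 85.

07 9F 64 C6 68 85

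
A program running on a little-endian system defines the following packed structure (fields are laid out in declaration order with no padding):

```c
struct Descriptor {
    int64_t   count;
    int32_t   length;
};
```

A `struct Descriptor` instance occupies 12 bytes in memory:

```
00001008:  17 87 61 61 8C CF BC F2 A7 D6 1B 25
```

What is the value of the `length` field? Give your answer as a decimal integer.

`length` follows `count` (8 bytes), so it starts at byte offset 8 and occupies 4 bytes.
Bytes at offsets 8..11: A7 D6 1B 25.
In little-endian order the low byte comes first in memory.
Reassemble most-significant byte first: 25 1B D6 A7 → 0x251BD6A7.
0x251BD6A7 = 622581415.

622581415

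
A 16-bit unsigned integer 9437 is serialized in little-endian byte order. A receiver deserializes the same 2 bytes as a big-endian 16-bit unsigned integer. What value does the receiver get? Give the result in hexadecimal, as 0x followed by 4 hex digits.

9437 in 16-bit hexadecimal is 0x24DD.
Stored little-endian, the bytes at ascending addresses are DD 24.
Read back as big-endian, the last byte is least significant, giving 0xDD24.

0xDD24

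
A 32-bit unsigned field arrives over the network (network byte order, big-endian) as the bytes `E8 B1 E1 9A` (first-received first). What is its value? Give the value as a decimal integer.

Big-endian stores the most-significant byte at the lowest address.
The bytes are already most-significant first: 0xE8B1E19A.
0xE8B1E19A = 3903971738.

3903971738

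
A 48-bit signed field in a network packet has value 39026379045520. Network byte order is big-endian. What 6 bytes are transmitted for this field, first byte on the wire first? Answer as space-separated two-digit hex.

39026379045520 in hexadecimal, padded to 48 bits, is 0x237E8975BA90.
Split into bytes (most-significant first): 23 7E 89 75 BA 90.
Big-endian: lowest address holds the most-significant byte.
So the memory order matches the most-significant-first order: 23 7E 89 75 BA 90.

23 7E 89 75 BA 90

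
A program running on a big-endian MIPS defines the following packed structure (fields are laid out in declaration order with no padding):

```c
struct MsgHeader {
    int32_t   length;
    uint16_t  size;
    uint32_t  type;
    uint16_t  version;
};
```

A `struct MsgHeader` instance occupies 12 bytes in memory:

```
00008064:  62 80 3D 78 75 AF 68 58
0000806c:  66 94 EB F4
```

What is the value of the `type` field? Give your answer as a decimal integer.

1750623892

`type` follows `length` (4 B), `size` (2 B), so it starts at offset 4 + 2 = 6 and occupies 4 bytes.
Bytes at offsets 6..9: 68 58 66 94.
Big-endian: lowest address holds the most-significant byte.
The bytes are already most-significant first: 0x68586694.
0x68586694 = 1750623892.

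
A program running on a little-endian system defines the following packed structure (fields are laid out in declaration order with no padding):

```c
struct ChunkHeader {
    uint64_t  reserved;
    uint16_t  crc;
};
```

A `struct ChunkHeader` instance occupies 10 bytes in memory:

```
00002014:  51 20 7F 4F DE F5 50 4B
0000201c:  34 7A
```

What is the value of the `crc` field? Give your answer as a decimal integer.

31284

`crc` follows `reserved` (8 bytes), so it starts at byte offset 8 and occupies 2 bytes.
Bytes at offsets 8..9: 34 7A.
In little-endian order the low byte comes first in memory.
Reassemble most-significant byte first: 7A 34 → 0x7A34.
0x7A34 = 31284.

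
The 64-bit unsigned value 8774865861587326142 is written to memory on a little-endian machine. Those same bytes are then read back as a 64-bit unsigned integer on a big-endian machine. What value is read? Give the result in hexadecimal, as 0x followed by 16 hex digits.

8774865861587326142 in 64-bit hexadecimal is 0x79C69602879D54BE.
Stored little-endian, the bytes at ascending addresses are BE 54 9D 87 02 96 C6 79.
Read back as big-endian, the last byte is least significant, giving 0xBE549D870296C679.

0xBE549D870296C679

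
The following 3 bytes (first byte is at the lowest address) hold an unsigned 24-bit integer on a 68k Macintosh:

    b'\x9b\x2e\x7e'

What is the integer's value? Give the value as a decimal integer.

In big-endian order the high byte comes first in memory.
The bytes are already most-significant first: 0x9B2E7E.
0x9B2E7E = 10169982.

10169982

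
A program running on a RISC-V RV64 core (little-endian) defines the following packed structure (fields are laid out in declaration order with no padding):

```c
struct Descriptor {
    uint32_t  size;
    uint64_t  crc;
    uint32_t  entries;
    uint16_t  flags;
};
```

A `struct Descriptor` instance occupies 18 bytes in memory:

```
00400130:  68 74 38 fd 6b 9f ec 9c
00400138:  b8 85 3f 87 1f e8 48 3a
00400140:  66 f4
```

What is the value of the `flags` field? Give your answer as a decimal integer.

62566

`flags` follows `size` (4 B), `crc` (8 B), `entries` (4 B), so it starts at offset 4 + 8 + 4 = 16 and occupies 2 bytes.
Bytes at offsets 16..17: 66 F4.
In little-endian order the low byte comes first in memory.
Reassemble most-significant byte first: F4 66 → 0xF466.
0xF466 = 62566.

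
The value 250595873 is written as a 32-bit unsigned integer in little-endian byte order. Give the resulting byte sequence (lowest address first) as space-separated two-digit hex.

250595873 in hexadecimal, padded to 32 bits, is 0x0EEFCA21.
Split into bytes (most-significant first): 0E EF CA 21.
Little-endian stores the least-significant byte at the lowest address.
So at ascending addresses the bytes are 21 CA EF 0E.

21 CA EF 0E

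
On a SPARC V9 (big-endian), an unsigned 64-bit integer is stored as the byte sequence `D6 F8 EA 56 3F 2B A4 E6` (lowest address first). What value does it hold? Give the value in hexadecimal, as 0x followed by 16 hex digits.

0xD6F8EA563F2BA4E6

In big-endian order the high byte comes first in memory.
The bytes are already most-significant first: 0xD6F8EA563F2BA4E6.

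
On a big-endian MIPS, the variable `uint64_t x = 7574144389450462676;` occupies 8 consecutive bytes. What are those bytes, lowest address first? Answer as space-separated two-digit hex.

7574144389450462676 in hexadecimal, padded to 64 bits, is 0x691CC43152B675D4.
Split into bytes (most-significant first): 69 1C C4 31 52 B6 75 D4.
Big-endian stores the most-significant byte at the lowest address.
So the memory order matches the most-significant-first order: 69 1C C4 31 52 B6 75 D4.

69 1C C4 31 52 B6 75 D4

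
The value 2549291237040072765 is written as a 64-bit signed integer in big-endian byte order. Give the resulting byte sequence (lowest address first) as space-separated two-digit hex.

2549291237040072765 in hexadecimal, padded to 64 bits, is 0x2360E6DF94CA283D.
Split into bytes (most-significant first): 23 60 E6 DF 94 CA 28 3D.
Big-endian: lowest address holds the most-significant byte.
So the memory order matches the most-significant-first order: 23 60 E6 DF 94 CA 28 3D.

23 60 E6 DF 94 CA 28 3D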